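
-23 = -23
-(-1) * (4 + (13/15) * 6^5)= 6743.20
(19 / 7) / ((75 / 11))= 209 / 525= 0.40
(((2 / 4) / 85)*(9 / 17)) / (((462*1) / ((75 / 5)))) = 9 / 89012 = 0.00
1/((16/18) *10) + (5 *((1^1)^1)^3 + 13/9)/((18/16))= 37849/6480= 5.84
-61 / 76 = -0.80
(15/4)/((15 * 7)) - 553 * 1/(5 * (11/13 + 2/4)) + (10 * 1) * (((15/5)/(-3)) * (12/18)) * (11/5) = -203261/2100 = -96.79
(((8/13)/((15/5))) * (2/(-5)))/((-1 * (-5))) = -16/975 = -0.02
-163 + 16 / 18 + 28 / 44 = -15986 / 99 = -161.47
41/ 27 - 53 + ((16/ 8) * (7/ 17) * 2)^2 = -380542/ 7803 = -48.77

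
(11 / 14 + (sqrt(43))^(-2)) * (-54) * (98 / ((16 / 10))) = -460215 / 172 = -2675.67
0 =0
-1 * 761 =-761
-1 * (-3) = 3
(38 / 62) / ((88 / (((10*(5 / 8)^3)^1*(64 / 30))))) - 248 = -16234681 / 65472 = -247.96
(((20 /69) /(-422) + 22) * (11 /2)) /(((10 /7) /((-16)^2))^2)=1414227820544 /363975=3885508.13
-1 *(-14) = 14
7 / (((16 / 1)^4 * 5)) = 7 / 327680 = 0.00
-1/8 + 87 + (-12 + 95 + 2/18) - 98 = 71.99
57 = 57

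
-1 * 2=-2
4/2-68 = -66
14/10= 7/5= 1.40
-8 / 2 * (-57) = 228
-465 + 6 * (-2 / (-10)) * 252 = -813 / 5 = -162.60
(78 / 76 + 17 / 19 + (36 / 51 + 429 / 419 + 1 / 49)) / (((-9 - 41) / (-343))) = 340839429 / 13533700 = 25.18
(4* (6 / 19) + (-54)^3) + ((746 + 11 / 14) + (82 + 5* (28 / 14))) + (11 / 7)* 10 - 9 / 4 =-11902397 / 76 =-156610.49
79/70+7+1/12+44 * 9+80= 203369/420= 484.21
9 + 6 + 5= 20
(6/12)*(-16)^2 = 128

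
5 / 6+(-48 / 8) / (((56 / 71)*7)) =-149 / 588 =-0.25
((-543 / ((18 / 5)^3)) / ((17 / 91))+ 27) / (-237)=1166579 / 7832376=0.15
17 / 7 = 2.43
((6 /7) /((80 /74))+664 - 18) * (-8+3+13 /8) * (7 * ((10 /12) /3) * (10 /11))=-1358265 /352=-3858.71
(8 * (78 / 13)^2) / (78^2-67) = 288 / 6017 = 0.05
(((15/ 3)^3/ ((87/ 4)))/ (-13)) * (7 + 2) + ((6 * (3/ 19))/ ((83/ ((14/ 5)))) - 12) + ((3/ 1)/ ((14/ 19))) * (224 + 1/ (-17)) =633778784187/ 707489510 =895.81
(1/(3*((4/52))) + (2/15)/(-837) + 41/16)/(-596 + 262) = -1385203/67093920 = -0.02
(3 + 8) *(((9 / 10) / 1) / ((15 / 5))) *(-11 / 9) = -4.03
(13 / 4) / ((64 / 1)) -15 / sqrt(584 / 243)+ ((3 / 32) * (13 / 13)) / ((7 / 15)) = 451 / 1792 -135 * sqrt(438) / 292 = -9.42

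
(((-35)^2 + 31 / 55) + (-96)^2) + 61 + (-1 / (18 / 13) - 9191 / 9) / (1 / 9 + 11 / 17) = 116813387 / 12760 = 9154.65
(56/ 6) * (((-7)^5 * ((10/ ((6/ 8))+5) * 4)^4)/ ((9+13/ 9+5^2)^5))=-18296772480000/ 225622639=-81094.58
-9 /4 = -2.25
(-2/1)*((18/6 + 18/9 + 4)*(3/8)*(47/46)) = -1269/184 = -6.90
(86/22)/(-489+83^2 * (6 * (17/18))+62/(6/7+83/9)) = 81915/807916208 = 0.00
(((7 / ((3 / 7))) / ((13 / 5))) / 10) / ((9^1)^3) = 49 / 56862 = 0.00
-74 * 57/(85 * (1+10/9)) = -23.51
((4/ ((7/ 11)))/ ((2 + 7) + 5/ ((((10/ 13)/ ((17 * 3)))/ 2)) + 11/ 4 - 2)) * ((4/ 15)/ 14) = 352/ 1977885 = 0.00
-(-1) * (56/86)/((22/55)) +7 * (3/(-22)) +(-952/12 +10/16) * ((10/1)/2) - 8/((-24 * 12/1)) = -392.84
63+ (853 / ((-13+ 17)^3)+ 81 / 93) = 153163 / 1984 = 77.20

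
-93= -93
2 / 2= 1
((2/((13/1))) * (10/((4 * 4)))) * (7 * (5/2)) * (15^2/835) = 7875/17368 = 0.45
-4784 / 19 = -251.79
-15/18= -5/6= -0.83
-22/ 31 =-0.71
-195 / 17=-11.47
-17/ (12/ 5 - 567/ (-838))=-71230/ 12891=-5.53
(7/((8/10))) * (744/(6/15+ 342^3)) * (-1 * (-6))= 97650/100004221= 0.00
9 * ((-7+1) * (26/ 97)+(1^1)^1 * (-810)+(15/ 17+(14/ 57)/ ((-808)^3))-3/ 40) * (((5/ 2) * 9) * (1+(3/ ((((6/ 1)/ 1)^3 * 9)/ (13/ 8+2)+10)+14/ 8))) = -12469042388720263724595/ 27560985498478592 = -452416.42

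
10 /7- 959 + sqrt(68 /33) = -6703 /7 + 2*sqrt(561) /33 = -956.14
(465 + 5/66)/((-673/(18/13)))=-92085/96239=-0.96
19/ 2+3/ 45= 287/ 30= 9.57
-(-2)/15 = 2/15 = 0.13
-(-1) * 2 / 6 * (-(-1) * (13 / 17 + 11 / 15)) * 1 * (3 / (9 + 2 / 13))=4966 / 30345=0.16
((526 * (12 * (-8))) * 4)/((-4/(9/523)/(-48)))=-21814272/523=-41709.89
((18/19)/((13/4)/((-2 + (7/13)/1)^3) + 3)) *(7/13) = 181944/698711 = 0.26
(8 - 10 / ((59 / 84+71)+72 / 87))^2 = 1929609922816 / 31216882489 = 61.81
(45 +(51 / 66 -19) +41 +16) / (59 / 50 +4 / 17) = 783275 / 13233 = 59.19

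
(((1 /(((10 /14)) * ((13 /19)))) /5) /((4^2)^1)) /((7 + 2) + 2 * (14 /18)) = 63 /26000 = 0.00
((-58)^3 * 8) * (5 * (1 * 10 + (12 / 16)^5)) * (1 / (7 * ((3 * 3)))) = -1268203.80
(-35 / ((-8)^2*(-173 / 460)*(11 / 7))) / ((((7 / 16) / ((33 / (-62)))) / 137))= -1654275 / 10726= -154.23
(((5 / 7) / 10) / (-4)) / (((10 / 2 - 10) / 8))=1 / 35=0.03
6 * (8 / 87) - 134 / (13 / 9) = -34766 / 377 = -92.22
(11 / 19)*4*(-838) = -36872 / 19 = -1940.63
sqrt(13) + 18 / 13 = 4.99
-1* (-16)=16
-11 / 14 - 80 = -1131 / 14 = -80.79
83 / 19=4.37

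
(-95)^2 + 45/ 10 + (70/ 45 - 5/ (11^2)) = 19669549/ 2178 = 9031.01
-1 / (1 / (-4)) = 4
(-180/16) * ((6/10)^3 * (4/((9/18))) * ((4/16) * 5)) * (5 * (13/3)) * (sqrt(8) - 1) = 1053/2 - 1053 * sqrt(2) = -962.67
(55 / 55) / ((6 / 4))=2 / 3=0.67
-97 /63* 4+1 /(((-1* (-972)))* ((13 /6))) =-90785 /14742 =-6.16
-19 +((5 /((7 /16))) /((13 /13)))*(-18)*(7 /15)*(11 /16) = -85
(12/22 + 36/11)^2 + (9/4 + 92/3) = 68963/1452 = 47.50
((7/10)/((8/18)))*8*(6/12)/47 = 63/470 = 0.13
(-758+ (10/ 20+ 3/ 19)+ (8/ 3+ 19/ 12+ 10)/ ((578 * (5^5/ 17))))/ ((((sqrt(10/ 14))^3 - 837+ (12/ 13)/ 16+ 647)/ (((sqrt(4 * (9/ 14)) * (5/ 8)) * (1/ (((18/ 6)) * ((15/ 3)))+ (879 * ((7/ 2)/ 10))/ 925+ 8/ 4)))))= 963362698367791449 * sqrt(10)/ 99973315618224250000+ 301384314943215986391 * sqrt(14)/ 117615665433205000000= 9.62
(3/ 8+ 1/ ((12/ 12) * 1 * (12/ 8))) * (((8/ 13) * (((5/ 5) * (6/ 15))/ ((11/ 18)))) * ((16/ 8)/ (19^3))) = 120/ 980837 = 0.00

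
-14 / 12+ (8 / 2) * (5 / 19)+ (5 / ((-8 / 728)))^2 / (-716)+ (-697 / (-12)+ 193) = -778933 / 20406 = -38.17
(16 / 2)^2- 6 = 58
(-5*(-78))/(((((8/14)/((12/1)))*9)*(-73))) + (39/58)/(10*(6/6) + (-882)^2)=-12.47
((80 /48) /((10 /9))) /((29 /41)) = 123 /58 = 2.12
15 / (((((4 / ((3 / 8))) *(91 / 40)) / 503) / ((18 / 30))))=67905 / 364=186.55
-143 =-143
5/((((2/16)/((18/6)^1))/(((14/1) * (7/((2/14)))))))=82320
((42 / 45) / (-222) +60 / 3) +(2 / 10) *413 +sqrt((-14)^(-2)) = 102.67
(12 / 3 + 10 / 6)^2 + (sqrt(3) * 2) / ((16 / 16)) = 2 * sqrt(3) + 289 / 9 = 35.58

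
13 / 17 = 0.76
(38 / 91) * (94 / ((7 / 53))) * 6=1135896 / 637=1783.20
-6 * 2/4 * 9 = -27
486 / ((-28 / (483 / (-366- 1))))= 16767 / 734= 22.84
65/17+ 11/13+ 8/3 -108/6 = -7070/663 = -10.66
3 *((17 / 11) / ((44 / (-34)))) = -867 / 242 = -3.58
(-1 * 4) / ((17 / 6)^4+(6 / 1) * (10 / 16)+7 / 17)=-88128 / 1511549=-0.06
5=5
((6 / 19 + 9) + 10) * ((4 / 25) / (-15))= -1468 / 7125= -0.21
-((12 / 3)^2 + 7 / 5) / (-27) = 29 / 45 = 0.64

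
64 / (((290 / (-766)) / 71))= -1740352 / 145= -12002.43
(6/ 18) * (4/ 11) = 4/ 33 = 0.12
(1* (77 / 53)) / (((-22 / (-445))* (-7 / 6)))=-1335 / 53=-25.19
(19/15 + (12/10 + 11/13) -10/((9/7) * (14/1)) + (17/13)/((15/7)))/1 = 394/117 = 3.37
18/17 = 1.06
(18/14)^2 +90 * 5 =22131/49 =451.65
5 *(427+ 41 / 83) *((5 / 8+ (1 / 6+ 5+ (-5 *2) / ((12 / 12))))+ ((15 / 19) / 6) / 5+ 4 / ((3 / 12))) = 478031245 / 18924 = 25260.58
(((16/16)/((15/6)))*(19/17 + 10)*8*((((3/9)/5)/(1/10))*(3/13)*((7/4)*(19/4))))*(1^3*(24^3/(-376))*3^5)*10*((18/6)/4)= -31665380544/10387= -3048558.83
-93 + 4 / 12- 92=-554 / 3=-184.67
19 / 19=1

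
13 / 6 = 2.17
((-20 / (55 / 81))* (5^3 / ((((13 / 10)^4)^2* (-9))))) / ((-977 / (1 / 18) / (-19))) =0.05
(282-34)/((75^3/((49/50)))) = 6076/10546875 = 0.00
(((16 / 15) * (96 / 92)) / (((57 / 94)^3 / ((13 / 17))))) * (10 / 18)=1382091776 / 651694167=2.12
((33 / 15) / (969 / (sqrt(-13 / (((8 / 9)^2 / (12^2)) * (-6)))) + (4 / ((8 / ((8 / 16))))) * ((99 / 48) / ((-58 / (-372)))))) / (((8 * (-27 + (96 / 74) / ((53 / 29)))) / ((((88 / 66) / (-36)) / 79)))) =-33277236564 / 4856635097463914275 + 1500060455168 * sqrt(78) / 131129147631525685425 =0.00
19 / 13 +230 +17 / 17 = 3022 / 13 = 232.46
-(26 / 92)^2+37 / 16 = 18897 / 8464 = 2.23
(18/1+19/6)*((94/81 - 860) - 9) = -8927465/486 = -18369.27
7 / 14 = 1 / 2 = 0.50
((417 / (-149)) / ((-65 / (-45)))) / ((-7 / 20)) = 75060 / 13559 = 5.54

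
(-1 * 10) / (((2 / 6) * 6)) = -5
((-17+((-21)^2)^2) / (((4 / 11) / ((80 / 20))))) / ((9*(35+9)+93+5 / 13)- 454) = 60452.94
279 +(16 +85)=380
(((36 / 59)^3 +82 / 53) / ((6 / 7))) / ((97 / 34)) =2298347674 / 3167560317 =0.73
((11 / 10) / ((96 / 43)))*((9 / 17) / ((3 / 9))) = 4257 / 5440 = 0.78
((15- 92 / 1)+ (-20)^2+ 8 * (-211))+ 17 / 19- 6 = -26032 / 19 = -1370.11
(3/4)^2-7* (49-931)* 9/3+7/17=5038249/272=18522.97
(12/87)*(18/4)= 18/29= 0.62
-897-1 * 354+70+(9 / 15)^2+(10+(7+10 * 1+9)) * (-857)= -800816 / 25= -32032.64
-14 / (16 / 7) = -49 / 8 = -6.12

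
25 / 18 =1.39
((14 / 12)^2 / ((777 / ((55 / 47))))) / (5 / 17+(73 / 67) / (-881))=386331715 / 55196819928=0.01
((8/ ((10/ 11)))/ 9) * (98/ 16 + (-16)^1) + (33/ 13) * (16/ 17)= -144529/ 19890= -7.27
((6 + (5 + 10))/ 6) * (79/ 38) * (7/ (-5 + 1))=-3871/ 304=-12.73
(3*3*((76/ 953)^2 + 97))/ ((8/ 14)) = 5550429087/ 3632836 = 1527.85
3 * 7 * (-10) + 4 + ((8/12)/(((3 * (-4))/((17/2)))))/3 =-22265/108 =-206.16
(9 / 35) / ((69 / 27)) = 81 / 805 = 0.10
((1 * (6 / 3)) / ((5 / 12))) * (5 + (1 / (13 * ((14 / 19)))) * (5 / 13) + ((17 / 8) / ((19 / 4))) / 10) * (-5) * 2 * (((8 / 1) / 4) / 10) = -48.81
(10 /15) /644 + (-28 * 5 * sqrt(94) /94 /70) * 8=1 /966 - 8 * sqrt(94) /47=-1.65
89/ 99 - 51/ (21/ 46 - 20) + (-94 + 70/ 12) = -15069313/ 178002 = -84.66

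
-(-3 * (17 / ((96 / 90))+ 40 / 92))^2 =-326705625 / 135424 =-2412.46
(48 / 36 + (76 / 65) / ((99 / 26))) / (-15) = -812 / 7425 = -0.11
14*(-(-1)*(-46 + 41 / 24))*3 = -7441 / 4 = -1860.25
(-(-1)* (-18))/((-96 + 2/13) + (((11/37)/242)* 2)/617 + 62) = 0.53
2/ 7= 0.29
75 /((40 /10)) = 75 /4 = 18.75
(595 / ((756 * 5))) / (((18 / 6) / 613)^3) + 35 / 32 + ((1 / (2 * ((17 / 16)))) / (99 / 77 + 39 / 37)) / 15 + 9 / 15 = 53788716235087 / 40054176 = 1342899.08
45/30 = 3/2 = 1.50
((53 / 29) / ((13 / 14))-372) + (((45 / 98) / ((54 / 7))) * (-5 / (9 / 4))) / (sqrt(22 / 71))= -139502 / 377-25 * sqrt(1562) / 4158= -370.27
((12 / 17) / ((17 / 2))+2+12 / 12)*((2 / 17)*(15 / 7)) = 0.78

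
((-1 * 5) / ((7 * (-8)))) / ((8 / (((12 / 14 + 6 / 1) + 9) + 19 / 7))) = 325 / 1568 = 0.21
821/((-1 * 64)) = -821/64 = -12.83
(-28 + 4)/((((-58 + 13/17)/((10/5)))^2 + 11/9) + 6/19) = -4744224/162194687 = -0.03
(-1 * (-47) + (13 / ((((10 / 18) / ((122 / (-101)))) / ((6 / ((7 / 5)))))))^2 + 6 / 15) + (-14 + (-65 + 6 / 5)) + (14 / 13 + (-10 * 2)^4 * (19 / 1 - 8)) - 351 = 57647136990711 / 32490185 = 1774293.90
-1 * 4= -4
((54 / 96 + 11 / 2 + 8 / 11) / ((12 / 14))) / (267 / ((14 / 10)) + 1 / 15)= 292775 / 7051264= 0.04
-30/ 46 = -15/ 23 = -0.65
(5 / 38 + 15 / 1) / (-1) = -575 / 38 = -15.13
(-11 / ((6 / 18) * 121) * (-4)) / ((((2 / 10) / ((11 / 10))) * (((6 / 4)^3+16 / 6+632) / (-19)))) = -2736 / 15313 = -0.18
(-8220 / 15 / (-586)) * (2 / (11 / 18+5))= 9864 / 29593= 0.33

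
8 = 8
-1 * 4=-4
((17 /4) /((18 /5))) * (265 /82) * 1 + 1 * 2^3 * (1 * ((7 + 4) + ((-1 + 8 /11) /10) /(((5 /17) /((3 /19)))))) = 2828739077 /30848400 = 91.70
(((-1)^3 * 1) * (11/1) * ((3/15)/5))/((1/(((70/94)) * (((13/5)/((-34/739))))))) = 739739/39950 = 18.52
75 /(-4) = -75 /4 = -18.75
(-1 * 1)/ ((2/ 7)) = -7/ 2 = -3.50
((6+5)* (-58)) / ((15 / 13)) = -8294 / 15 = -552.93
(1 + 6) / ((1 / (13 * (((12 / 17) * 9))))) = 9828 / 17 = 578.12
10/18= 5/9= 0.56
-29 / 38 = -0.76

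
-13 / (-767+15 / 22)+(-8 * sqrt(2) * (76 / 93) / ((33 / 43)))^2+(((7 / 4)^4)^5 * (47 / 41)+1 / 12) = 596543056242817807333888534589 / 7158289704126770665488384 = 83335.98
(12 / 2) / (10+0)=3 / 5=0.60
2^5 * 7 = 224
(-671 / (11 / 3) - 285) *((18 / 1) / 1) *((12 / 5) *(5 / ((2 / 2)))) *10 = -1010880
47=47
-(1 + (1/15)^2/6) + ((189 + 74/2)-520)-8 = -409051/1350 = -303.00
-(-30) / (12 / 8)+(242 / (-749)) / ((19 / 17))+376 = 5631362 / 14231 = 395.71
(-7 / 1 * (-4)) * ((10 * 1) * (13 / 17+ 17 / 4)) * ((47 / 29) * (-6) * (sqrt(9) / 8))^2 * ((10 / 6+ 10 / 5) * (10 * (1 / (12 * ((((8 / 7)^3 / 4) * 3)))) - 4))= -6526062738195 / 29280256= -222882.71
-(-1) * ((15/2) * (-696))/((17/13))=-67860/17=-3991.76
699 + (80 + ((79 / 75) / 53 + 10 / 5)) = 3104554 / 3975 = 781.02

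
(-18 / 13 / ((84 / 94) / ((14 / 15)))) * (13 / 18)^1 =-47 / 45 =-1.04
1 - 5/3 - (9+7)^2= -770/3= -256.67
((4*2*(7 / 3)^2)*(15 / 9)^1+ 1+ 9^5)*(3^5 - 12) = 122915870 / 9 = 13657318.89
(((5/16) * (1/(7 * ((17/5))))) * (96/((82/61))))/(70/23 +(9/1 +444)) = 105225/51175831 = 0.00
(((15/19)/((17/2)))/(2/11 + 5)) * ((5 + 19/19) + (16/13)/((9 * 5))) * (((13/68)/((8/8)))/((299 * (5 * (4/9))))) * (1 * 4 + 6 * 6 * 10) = 135751/11997835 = 0.01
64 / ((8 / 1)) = 8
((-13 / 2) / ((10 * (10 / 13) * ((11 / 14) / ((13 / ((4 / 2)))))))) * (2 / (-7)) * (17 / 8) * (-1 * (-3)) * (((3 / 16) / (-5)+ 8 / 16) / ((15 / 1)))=1381913 / 3520000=0.39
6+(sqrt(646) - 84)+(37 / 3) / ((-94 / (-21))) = -7073 / 94+sqrt(646) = -49.83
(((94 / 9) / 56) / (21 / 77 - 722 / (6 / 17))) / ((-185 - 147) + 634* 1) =-517 / 1712289264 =-0.00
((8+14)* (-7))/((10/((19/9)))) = -32.51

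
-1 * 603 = -603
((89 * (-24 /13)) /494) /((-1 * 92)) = 267 /73853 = 0.00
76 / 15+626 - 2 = 9436 / 15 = 629.07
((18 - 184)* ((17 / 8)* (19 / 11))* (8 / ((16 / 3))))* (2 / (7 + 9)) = -80427 / 704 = -114.24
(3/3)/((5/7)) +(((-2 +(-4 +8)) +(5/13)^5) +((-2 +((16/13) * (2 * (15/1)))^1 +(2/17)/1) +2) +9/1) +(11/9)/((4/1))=49.75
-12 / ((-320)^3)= 0.00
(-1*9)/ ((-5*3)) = 3/ 5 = 0.60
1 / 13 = 0.08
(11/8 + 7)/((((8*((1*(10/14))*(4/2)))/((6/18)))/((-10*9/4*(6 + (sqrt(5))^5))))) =-35175*sqrt(5)/256-4221/128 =-340.22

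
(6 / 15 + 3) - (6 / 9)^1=2.73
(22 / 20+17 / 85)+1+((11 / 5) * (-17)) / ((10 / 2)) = -259 / 50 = -5.18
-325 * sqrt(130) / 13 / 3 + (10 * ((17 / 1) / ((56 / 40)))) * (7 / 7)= 26.41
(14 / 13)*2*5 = 140 / 13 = 10.77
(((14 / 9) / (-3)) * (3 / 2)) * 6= -14 / 3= -4.67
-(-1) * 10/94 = 5/47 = 0.11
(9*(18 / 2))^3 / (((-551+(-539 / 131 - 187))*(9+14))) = -69618771 / 2235991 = -31.14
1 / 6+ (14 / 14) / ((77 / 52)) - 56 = -25483 / 462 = -55.16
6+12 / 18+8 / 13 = 284 / 39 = 7.28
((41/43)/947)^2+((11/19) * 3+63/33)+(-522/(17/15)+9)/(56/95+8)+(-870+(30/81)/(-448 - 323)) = -918.93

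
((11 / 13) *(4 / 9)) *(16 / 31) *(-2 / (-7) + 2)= 11264 / 25389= 0.44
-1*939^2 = -881721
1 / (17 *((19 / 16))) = 16 / 323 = 0.05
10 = 10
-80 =-80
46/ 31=1.48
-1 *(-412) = 412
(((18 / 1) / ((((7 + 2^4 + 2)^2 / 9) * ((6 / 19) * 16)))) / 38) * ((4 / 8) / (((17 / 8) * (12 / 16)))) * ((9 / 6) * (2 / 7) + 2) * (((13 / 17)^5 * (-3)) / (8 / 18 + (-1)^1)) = 0.00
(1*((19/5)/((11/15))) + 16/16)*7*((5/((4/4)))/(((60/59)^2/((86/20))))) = 17812277/19800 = 899.61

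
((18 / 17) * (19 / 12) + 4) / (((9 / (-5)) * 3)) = -965 / 918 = -1.05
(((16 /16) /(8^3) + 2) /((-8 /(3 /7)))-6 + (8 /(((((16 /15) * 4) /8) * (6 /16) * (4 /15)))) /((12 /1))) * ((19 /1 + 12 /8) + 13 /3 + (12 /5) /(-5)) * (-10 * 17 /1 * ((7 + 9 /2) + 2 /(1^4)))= -357296.69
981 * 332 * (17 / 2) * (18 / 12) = 4152573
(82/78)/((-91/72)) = -0.83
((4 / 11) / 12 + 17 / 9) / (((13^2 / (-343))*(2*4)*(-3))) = 32585 / 200772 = 0.16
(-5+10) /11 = 5 /11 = 0.45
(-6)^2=36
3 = 3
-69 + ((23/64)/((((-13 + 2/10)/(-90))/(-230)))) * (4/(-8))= 453813/2048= 221.59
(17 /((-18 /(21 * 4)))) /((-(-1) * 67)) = -238 /201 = -1.18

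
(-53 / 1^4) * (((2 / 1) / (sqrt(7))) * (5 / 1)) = -530 * sqrt(7) / 7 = -200.32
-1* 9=-9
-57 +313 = 256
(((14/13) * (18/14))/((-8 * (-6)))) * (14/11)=21/572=0.04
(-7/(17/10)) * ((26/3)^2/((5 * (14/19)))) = -12844/153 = -83.95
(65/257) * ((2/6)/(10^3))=13/154200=0.00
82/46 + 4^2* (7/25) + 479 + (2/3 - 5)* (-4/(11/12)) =3188886/6325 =504.17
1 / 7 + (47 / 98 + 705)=69151 / 98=705.62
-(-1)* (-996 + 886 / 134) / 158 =-66289 / 10586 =-6.26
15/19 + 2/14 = 124/133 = 0.93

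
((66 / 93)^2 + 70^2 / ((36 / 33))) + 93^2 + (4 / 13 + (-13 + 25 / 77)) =37888188454 / 2885883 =13128.80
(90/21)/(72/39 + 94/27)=1053/1309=0.80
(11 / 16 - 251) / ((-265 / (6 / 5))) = 2403 / 2120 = 1.13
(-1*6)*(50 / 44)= -75 / 11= -6.82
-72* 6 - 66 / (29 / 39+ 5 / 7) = -94977 / 199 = -477.27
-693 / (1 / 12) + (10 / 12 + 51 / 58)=-723343 / 87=-8314.29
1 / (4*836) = 1 / 3344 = 0.00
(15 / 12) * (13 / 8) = 2.03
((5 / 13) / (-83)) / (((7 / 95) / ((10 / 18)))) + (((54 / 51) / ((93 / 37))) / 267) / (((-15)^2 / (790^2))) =13841534183 / 3188325231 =4.34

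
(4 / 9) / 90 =0.00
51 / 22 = 2.32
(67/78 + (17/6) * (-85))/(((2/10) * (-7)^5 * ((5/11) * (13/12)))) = 8404/57967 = 0.14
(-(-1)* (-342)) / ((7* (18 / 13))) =-35.29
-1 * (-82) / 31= 82 / 31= 2.65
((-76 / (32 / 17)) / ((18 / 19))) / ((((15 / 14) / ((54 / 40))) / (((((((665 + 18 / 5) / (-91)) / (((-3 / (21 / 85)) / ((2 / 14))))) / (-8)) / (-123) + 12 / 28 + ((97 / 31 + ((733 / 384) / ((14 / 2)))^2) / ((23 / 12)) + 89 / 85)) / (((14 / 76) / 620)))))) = -2099171691705688169 / 3690645504000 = -568781.72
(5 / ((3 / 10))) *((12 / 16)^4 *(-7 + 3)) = -675 / 32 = -21.09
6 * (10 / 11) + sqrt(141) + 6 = 126 / 11 + sqrt(141) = 23.33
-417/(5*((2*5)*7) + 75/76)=-31692/26675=-1.19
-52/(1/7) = -364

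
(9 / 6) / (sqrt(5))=3*sqrt(5) / 10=0.67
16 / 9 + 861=7765 / 9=862.78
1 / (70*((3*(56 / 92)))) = 23 / 2940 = 0.01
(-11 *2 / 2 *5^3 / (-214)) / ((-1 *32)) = -1375 / 6848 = -0.20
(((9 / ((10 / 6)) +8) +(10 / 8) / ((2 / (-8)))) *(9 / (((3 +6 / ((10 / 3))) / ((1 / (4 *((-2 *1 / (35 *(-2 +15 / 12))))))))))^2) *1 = 10418625 / 32768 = 317.95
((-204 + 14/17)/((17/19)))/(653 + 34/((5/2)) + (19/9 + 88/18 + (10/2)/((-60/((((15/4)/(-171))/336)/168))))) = -0.34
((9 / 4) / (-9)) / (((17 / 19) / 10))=-95 / 34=-2.79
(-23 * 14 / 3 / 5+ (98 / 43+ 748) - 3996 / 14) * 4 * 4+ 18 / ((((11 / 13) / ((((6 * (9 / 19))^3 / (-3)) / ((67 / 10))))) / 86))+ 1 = 114246851516929 / 22823699745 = 5005.62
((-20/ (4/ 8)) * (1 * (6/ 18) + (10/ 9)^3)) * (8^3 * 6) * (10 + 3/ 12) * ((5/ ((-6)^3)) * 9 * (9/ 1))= 326163200/ 81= 4026706.17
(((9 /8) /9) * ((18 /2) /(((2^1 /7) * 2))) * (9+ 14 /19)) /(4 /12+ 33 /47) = 1643355 /88768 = 18.51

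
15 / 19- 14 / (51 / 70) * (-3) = 18875 / 323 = 58.44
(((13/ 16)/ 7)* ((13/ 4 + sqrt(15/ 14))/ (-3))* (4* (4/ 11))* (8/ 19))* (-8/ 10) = 208* sqrt(210)/ 153615 + 1352/ 21945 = 0.08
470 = 470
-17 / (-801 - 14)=17 / 815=0.02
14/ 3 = 4.67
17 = 17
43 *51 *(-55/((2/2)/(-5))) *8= 4824600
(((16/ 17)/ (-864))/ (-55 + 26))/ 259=1/ 6895098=0.00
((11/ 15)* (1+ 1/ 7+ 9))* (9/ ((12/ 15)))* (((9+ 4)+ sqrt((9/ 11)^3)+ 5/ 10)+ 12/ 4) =5751* sqrt(11)/ 308+ 77319/ 56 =1442.62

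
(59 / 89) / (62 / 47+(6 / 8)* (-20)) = -2773 / 57227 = -0.05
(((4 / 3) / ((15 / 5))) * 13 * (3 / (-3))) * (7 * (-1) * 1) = 40.44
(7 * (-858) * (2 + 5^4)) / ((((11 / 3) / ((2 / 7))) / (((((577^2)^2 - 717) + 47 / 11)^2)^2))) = -58952801587212770041238491718319762493411140991561716 / 1331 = -44292112387086979745483460000000000000000000000000.00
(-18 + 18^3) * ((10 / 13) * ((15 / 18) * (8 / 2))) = 193800 / 13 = 14907.69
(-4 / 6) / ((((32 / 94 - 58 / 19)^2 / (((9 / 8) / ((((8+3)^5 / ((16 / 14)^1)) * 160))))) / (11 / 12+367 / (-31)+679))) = -39637202545 / 13120530986216192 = -0.00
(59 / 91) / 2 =59 / 182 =0.32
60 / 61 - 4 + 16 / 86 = -7424 / 2623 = -2.83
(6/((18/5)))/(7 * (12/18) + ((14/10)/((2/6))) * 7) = 25/511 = 0.05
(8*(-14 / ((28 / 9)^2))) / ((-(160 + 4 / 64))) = 1296 / 17927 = 0.07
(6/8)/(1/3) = 9/4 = 2.25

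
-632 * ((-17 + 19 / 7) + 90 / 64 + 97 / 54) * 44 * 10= 582499390 / 189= 3082007.35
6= 6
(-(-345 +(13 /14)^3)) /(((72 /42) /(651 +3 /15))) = 384404581 /2940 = 130749.86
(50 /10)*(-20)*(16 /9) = -1600 /9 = -177.78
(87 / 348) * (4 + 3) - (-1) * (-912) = -3641 / 4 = -910.25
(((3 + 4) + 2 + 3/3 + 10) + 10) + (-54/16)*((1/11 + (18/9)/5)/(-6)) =26643/880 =30.28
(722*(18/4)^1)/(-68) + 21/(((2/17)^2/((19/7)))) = 69198/17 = 4070.47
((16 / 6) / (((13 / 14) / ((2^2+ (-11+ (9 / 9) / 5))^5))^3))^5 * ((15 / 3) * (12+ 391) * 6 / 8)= -286807795124522317387164775145787109916755852326647822000198592833687051894533818259629698608947187522132006549513614133941580541043146752 / 1688388059241853993495044287433126672937078183167614042758941650390625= -169870779146181103779380700000000000000000000000000000000000000000000.00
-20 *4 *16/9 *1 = -1280/9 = -142.22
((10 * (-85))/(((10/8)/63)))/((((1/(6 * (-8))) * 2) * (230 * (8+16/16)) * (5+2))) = 1632/23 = 70.96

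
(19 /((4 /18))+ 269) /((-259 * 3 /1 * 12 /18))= -709 /1036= -0.68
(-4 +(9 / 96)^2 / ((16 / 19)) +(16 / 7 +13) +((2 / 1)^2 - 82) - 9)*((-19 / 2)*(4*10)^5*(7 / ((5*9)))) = 103102585625 / 9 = 11455842847.22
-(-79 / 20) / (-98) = -0.04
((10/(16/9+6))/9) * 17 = 17/7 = 2.43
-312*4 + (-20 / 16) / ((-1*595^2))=-353458559 / 283220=-1248.00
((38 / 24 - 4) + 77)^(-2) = 144 / 801025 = 0.00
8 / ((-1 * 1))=-8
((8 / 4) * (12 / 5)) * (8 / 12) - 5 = -9 / 5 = -1.80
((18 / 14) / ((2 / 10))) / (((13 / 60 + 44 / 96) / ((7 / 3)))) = 200 / 9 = 22.22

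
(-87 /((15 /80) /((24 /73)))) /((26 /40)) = -222720 /949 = -234.69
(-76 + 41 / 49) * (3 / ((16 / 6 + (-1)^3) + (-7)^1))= 33147 / 784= 42.28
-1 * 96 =-96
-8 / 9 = -0.89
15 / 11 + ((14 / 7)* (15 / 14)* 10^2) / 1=16605 / 77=215.65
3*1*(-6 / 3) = -6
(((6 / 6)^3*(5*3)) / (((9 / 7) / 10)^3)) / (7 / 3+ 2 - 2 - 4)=-343000 / 81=-4234.57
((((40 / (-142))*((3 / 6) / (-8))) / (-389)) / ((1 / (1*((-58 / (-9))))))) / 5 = -29 / 497142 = -0.00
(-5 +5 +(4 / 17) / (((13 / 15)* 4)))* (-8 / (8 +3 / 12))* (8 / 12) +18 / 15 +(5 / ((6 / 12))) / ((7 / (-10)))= -3351394 / 255255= -13.13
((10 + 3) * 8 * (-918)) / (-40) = 11934 / 5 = 2386.80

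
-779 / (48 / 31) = -503.10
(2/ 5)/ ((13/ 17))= 34/ 65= 0.52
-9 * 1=-9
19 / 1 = 19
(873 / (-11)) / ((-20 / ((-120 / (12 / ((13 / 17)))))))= -11349 / 374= -30.34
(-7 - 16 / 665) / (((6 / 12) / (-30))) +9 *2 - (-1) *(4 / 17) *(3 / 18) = 2981012 / 6783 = 439.48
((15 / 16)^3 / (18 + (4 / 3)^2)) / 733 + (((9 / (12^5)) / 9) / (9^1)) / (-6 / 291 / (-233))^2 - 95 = -44387219553161 / 1168779829248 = -37.98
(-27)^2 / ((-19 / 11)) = -8019 / 19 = -422.05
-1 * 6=-6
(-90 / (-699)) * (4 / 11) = 120 / 2563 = 0.05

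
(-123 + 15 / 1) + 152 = 44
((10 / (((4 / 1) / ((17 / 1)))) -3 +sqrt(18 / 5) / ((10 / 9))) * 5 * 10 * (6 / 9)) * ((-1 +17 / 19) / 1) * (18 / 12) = -3950 / 19 -54 * sqrt(10) / 19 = -216.88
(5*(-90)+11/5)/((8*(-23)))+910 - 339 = 527559/920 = 573.43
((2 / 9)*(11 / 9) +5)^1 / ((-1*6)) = -427 / 486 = -0.88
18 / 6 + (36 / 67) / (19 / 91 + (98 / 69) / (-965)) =5.59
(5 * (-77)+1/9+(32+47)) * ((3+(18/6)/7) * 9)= -9438.86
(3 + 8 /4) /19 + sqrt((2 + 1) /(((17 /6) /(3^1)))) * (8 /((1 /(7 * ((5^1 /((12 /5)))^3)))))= 902.74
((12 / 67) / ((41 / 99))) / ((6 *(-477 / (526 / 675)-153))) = -11572 / 122837599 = -0.00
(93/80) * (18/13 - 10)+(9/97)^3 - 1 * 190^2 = -2142181297238/59323745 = -36110.01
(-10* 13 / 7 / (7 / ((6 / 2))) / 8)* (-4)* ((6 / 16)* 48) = 3510 / 49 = 71.63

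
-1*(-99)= 99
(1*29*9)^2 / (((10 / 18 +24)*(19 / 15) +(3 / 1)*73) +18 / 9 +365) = 110.39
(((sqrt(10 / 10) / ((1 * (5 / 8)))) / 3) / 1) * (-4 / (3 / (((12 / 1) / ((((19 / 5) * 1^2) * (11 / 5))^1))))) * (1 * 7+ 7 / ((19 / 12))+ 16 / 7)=-13.99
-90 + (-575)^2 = 330535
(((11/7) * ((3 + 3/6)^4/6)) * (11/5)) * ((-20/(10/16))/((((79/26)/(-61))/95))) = 1250651402/237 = 5277010.14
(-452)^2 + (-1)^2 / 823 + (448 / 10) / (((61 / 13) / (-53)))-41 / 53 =2711276276246 / 13303795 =203797.21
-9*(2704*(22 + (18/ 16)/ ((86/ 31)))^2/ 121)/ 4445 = -72284680845/ 3182321296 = -22.71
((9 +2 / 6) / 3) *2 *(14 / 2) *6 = 261.33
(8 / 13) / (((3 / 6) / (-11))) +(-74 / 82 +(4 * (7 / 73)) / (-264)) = -14.44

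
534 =534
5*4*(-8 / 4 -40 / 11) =-1240 / 11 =-112.73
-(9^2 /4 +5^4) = -2581 /4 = -645.25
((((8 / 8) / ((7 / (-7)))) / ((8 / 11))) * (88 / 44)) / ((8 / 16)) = -11 / 2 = -5.50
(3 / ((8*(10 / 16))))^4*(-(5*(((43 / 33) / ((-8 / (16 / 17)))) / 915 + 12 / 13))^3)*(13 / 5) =-233592615442913773528 / 7054943830542196875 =-33.11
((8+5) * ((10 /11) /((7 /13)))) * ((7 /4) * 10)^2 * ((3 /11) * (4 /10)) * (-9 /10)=-159705 /242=-659.94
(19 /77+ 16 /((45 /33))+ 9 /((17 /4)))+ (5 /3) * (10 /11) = 27869 /1785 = 15.61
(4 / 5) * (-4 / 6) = -8 / 15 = -0.53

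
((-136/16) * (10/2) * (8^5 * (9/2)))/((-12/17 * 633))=2959360/211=14025.40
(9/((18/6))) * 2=6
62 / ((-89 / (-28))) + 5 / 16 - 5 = 21101 / 1424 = 14.82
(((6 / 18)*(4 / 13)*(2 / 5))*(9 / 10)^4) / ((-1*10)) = -2187 / 812500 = -0.00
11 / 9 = 1.22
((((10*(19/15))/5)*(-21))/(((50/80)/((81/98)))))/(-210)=2052/6125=0.34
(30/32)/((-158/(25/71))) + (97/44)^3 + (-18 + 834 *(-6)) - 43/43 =-2394856427681/477797056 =-5012.29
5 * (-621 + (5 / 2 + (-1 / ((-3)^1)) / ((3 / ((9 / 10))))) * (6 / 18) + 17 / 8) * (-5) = 370805 / 24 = 15450.21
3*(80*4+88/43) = 41544/43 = 966.14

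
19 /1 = 19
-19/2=-9.50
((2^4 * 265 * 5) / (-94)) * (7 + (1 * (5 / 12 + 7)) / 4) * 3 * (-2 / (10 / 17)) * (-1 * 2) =-40736.70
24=24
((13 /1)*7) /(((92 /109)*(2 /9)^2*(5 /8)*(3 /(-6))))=-803439 /115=-6986.43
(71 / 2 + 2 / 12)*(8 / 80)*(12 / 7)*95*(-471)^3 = -424844593326 / 7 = -60692084760.86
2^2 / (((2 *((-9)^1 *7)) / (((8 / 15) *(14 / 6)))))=-16 / 405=-0.04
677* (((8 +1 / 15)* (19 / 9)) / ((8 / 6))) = 1556423 / 180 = 8646.79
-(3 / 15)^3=-1 / 125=-0.01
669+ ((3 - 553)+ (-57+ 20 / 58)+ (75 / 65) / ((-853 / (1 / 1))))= 20048477 / 321581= 62.34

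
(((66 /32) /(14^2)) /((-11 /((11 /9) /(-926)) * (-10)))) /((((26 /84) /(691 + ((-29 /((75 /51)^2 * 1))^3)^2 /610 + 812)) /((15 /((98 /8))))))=-13239752476726962937576023 /2402029743194580078125000000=-0.01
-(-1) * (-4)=-4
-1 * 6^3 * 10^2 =-21600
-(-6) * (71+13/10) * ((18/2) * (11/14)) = 214731/70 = 3067.59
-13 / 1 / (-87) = 13 / 87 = 0.15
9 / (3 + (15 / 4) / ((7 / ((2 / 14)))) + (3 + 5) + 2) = 1764 / 2563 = 0.69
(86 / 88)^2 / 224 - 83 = -35992263 / 433664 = -83.00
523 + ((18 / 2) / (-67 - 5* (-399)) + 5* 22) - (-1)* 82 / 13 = 16023725 / 25064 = 639.31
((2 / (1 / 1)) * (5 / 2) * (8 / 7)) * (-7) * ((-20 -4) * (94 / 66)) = 15040 / 11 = 1367.27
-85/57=-1.49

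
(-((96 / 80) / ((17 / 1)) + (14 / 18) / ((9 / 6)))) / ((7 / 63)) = -1352 / 255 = -5.30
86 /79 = 1.09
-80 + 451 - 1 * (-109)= 480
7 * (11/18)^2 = 847/324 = 2.61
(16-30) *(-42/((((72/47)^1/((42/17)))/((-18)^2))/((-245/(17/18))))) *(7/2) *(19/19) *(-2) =161240307480/289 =557924939.38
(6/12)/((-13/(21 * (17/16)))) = -357/416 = -0.86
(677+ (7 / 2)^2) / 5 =2757 / 20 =137.85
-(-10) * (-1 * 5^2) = -250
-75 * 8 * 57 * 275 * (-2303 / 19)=1139985000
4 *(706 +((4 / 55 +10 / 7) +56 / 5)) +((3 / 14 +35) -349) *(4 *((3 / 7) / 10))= 7602631 / 2695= 2821.01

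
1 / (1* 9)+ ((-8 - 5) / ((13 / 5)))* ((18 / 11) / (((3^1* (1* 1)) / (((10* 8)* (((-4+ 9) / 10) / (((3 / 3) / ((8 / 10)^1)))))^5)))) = -91512087.16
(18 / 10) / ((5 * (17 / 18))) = 162 / 425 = 0.38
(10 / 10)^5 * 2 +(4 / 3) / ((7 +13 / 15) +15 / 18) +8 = 10.15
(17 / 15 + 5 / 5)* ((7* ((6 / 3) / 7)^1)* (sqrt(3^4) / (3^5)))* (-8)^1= -512 / 405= -1.26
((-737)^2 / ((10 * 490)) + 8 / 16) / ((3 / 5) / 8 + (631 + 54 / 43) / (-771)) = -36177813414 / 242065145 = -149.45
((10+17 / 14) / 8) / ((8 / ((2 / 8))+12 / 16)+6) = 157 / 4340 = 0.04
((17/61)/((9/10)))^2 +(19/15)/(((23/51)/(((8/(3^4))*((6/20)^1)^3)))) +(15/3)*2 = 43774282091/4332639375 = 10.10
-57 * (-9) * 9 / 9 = 513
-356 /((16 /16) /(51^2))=-925956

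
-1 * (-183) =183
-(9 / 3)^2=-9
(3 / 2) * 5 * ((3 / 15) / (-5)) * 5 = -3 / 2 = -1.50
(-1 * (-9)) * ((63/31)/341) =567/10571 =0.05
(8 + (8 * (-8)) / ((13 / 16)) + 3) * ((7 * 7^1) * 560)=-24174640 / 13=-1859587.69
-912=-912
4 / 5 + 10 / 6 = 37 / 15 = 2.47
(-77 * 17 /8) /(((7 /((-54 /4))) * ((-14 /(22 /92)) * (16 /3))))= -166617 /164864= -1.01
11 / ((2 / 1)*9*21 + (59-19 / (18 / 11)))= 198 / 7657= 0.03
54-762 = -708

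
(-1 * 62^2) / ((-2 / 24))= 46128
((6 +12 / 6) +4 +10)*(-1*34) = -748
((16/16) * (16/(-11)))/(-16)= 1/11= 0.09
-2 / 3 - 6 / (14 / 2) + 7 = 115 / 21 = 5.48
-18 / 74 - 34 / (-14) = 566 / 259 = 2.19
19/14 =1.36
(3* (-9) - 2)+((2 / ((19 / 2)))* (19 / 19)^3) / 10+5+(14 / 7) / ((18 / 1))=-20407 / 855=-23.87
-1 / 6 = -0.17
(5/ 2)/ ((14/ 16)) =20/ 7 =2.86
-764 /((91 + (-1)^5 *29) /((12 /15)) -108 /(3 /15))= 1528 /925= 1.65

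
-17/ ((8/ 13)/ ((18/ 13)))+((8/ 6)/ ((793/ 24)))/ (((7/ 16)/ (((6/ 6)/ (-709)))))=-38.25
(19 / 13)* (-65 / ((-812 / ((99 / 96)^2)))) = 103455 / 831488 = 0.12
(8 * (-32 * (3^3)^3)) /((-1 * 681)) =1679616 /227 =7399.19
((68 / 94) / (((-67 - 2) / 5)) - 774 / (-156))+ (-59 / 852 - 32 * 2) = -236111159 / 3991052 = -59.16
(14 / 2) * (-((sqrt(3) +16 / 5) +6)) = -322 / 5- 7 * sqrt(3) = -76.52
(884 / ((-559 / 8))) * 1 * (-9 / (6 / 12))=9792 / 43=227.72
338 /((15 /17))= 5746 /15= 383.07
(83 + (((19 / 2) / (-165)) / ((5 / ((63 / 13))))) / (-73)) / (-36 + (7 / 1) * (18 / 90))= -43322249 / 18059470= -2.40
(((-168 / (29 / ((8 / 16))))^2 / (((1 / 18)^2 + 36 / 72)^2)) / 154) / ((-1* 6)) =-8817984 / 245789819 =-0.04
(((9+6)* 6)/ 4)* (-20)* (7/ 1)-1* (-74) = -3076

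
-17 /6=-2.83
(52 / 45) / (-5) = -52 / 225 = -0.23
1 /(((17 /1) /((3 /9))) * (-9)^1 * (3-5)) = 1 /918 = 0.00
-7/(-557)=7/557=0.01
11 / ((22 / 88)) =44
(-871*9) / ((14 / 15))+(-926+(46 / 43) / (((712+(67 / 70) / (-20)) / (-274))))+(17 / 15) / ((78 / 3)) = -545560102330892 / 58503243435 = -9325.30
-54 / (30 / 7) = -63 / 5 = -12.60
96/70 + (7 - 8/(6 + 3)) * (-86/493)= 0.31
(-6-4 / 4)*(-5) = 35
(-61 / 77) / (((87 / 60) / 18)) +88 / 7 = 6112 / 2233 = 2.74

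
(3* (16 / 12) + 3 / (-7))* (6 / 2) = 10.71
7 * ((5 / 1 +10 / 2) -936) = -6482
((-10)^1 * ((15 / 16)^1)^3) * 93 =-1569375 / 2048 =-766.30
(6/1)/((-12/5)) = -5/2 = -2.50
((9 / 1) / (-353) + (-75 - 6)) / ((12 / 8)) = -19068 / 353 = -54.02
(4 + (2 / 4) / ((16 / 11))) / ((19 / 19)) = 139 / 32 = 4.34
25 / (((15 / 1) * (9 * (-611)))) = -5 / 16497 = -0.00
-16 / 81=-0.20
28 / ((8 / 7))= 49 / 2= 24.50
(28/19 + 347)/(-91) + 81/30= -19527/17290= -1.13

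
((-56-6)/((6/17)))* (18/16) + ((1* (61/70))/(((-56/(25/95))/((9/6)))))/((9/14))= -1261699/6384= -197.63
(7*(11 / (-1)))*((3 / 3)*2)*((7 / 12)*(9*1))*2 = -1617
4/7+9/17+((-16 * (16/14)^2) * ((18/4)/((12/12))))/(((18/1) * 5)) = 233/4165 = 0.06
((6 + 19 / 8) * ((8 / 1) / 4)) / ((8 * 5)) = 67 / 160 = 0.42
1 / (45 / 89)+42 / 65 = 307 / 117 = 2.62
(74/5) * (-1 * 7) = -518/5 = -103.60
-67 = -67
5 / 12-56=-667 / 12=-55.58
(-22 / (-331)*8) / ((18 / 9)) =88 / 331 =0.27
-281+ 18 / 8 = -1115 / 4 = -278.75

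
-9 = -9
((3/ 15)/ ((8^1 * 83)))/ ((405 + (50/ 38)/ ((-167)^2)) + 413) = 529891/ 1439056865160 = 0.00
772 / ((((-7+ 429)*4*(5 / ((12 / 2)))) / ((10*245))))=283710 / 211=1344.60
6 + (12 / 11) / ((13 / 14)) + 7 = 14.17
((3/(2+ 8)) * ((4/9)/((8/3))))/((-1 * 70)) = -1/1400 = -0.00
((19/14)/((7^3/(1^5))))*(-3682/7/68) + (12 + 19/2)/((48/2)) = 1695167/1959216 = 0.87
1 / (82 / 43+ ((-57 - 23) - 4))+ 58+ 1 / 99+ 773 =290408843 / 349470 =831.00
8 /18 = 4 /9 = 0.44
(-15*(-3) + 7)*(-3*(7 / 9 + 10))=-5044 / 3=-1681.33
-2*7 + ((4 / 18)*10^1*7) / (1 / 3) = 98 / 3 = 32.67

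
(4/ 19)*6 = 24/ 19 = 1.26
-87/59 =-1.47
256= 256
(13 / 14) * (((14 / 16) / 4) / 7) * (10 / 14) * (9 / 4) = 585 / 12544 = 0.05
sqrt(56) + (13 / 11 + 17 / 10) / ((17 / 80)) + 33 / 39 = 2 * sqrt(14) + 35025 / 2431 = 21.89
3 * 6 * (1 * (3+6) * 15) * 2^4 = 38880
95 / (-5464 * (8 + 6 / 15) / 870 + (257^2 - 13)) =68875 / 47837852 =0.00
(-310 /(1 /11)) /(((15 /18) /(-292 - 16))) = 1260336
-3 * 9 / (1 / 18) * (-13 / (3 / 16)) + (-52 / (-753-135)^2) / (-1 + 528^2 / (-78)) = 308732519527081 / 9162289872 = 33696.00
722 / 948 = 361 / 474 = 0.76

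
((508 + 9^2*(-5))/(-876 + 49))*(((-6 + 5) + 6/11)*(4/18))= 1030/81873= 0.01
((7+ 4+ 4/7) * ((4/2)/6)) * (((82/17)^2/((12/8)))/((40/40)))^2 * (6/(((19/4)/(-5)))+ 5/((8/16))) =5425461120/1586899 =3418.91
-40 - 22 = -62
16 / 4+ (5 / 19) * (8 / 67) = 5132 / 1273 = 4.03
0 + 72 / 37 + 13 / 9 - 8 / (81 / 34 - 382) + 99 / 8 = 542805701 / 34384248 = 15.79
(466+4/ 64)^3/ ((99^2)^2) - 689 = -270679366331551/ 393460125696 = -687.95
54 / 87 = 18 / 29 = 0.62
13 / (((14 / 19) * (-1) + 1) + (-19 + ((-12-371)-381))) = -19 / 1144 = -0.02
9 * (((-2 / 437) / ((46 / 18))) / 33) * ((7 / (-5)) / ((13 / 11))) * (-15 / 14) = -0.00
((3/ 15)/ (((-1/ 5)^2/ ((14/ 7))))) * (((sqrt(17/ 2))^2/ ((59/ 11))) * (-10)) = -9350/ 59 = -158.47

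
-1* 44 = -44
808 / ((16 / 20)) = 1010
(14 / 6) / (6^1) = 7 / 18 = 0.39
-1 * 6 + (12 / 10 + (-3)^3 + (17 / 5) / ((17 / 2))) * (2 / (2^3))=-247 / 20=-12.35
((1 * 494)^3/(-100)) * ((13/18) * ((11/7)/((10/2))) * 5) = -2154898889/1575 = -1368189.77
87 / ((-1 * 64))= -1.36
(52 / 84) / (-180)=-13 / 3780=-0.00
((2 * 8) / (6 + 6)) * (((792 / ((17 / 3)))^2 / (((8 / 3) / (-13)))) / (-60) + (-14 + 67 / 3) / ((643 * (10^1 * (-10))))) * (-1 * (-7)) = 123872947093 / 8362215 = 14813.41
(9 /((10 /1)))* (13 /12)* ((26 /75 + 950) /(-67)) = -231647 /16750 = -13.83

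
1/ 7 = 0.14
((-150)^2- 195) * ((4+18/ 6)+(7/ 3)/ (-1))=104090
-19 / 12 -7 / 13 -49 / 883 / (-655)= -191431171 / 90224940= -2.12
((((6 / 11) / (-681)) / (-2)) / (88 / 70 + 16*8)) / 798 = 5 / 1287792792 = 0.00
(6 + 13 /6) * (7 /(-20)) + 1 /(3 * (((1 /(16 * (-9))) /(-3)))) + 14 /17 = 289609 /2040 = 141.97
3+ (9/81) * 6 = 11/3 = 3.67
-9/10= -0.90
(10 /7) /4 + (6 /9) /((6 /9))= 19 /14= 1.36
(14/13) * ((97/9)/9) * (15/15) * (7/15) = 9506/15795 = 0.60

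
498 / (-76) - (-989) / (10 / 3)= 27564 / 95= 290.15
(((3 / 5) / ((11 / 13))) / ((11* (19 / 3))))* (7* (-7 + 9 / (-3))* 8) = -13104 / 2299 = -5.70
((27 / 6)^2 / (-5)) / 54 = -3 / 40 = -0.08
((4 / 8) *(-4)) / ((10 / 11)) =-11 / 5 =-2.20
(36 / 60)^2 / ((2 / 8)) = 36 / 25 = 1.44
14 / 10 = 7 / 5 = 1.40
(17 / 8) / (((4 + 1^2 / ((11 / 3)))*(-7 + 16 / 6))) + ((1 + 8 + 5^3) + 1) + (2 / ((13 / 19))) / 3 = 1992245 / 14664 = 135.86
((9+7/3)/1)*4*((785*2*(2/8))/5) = 10676/3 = 3558.67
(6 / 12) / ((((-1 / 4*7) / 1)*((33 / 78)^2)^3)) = -617831552 / 12400927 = -49.82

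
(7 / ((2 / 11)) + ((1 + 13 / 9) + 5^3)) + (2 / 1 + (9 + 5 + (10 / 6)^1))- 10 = 3125 / 18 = 173.61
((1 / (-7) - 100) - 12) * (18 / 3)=-4710 / 7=-672.86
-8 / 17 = -0.47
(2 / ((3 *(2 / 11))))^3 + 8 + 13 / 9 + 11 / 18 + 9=3691 / 54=68.35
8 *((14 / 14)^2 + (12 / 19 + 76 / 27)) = 18248 / 513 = 35.57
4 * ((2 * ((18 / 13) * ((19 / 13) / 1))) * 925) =2530800 / 169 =14975.15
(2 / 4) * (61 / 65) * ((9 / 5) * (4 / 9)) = 122 / 325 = 0.38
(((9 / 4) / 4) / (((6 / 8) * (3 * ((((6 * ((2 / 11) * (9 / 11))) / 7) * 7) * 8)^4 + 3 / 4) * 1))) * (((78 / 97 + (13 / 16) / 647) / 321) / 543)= 0.00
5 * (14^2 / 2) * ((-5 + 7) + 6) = 3920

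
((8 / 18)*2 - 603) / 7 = -5419 / 63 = -86.02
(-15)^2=225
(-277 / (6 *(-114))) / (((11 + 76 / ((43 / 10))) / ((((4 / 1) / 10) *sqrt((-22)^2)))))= 131021 / 1054215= 0.12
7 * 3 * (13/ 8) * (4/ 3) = 91/ 2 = 45.50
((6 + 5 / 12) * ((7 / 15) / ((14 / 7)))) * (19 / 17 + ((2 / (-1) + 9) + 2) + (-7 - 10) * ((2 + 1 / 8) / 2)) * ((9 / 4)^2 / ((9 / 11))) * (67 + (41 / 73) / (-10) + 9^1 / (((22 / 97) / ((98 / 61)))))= -9619.36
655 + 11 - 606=60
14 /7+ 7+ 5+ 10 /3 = 52 /3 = 17.33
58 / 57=1.02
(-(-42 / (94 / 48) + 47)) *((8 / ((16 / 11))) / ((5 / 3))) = -39633 / 470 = -84.33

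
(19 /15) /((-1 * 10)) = -19 /150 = -0.13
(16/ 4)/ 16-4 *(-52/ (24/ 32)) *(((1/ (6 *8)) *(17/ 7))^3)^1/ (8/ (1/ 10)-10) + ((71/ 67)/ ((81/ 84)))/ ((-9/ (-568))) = 69.61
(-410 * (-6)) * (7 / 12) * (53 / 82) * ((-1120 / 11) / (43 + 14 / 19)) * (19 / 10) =-37500680 / 9141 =-4102.47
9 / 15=3 / 5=0.60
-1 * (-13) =13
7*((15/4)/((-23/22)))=-1155/46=-25.11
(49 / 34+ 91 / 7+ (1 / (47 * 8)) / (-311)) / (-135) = -0.11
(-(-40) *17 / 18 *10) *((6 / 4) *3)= 1700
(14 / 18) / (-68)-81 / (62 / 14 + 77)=-58499 / 58140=-1.01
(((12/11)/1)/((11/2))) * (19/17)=456/2057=0.22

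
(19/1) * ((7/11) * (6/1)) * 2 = 1596/11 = 145.09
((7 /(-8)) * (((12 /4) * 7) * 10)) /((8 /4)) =-735 /8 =-91.88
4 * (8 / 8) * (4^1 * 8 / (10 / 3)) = 38.40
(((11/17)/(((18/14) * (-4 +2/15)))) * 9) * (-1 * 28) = 16170/493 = 32.80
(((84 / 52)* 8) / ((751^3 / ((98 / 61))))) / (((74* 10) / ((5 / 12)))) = 343 / 12427813359091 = 0.00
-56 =-56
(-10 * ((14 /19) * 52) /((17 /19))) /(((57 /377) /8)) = -21956480 /969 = -22658.91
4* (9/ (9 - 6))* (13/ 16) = 39/ 4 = 9.75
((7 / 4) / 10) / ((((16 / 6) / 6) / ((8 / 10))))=63 / 200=0.32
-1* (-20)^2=-400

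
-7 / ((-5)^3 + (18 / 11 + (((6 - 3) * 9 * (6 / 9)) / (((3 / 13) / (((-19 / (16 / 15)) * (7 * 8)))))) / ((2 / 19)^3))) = 616 / 5870320301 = 0.00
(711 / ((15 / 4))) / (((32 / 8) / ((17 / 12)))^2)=22831 / 960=23.78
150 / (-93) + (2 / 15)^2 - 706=-4935476 / 6975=-707.60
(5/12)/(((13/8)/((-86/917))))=-860/35763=-0.02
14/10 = 7/5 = 1.40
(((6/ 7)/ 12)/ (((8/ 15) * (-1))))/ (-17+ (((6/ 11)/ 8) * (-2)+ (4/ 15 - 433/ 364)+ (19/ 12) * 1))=10725/ 1319392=0.01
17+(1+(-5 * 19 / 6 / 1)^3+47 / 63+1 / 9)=-5973113 / 1512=-3950.47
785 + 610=1395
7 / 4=1.75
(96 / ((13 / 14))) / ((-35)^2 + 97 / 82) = 110208 / 1307111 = 0.08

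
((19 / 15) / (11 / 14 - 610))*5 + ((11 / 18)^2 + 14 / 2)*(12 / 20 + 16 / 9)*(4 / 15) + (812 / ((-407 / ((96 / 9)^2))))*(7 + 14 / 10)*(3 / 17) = -356875464652919 / 1075496451975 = -331.82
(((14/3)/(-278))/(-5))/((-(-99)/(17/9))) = 119/1857735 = 0.00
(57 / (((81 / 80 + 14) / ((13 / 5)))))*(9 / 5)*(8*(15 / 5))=426.46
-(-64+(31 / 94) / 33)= 198497 / 3102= 63.99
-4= -4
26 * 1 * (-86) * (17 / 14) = -19006 / 7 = -2715.14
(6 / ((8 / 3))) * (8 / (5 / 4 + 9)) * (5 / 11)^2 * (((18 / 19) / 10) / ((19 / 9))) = 29160 / 1790921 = 0.02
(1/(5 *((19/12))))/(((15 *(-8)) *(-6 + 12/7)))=7/28500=0.00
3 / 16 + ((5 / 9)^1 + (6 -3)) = 539 / 144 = 3.74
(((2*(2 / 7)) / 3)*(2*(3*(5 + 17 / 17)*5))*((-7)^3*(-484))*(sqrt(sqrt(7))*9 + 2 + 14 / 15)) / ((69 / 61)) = 1018459904 / 69 + 1041606720*7^(1 / 4) / 23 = 88423465.74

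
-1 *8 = -8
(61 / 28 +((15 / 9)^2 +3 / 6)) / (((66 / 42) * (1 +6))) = 125 / 252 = 0.50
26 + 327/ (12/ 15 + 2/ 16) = 14042/ 37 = 379.51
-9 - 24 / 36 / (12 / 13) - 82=-1651 / 18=-91.72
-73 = -73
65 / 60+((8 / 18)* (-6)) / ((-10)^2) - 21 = -5983 / 300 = -19.94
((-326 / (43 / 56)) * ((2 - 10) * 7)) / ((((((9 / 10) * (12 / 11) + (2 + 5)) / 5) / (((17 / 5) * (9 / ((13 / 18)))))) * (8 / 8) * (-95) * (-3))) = 10323548928 / 4662619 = 2214.11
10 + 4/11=114/11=10.36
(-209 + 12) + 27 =-170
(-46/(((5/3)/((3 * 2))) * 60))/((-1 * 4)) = 69/100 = 0.69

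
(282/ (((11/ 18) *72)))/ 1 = 141/ 22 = 6.41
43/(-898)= -0.05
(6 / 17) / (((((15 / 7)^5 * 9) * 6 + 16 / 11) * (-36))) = -184877 / 46036441524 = -0.00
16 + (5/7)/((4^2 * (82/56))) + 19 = 35.03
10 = 10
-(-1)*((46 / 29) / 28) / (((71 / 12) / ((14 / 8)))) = 69 / 4118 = 0.02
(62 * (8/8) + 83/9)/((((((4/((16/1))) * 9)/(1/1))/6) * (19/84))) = 839.67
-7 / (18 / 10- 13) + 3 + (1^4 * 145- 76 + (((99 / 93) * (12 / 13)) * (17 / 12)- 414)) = -1096105 / 3224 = -339.98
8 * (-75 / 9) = -200 / 3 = -66.67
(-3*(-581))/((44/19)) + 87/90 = 497393/660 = 753.63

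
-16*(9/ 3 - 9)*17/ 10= 163.20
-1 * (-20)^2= -400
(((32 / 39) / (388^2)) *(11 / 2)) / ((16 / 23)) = 253 / 5871216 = 0.00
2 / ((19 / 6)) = 12 / 19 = 0.63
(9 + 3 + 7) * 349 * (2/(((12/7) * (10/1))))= 46417/60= 773.62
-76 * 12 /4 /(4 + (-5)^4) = -228 /629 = -0.36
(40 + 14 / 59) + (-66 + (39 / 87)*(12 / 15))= -217332 / 8555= -25.40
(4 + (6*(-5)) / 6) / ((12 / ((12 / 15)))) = -1 / 15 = -0.07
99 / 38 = 2.61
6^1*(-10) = -60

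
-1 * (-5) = 5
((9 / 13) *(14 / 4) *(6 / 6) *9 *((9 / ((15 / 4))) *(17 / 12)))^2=5497.65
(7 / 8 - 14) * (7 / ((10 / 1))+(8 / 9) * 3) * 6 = -2121 / 8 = -265.12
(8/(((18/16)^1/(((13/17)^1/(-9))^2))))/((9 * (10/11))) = 59488/9480645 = 0.01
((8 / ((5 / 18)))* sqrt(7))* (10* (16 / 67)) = 181.96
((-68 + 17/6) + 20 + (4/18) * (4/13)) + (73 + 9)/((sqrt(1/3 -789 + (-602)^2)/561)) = -10553/234 + 23001 * sqrt(3254538)/542423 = 31.40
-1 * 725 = -725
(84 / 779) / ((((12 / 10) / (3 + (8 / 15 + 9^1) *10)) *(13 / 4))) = 82600 / 30381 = 2.72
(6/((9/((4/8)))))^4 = 0.01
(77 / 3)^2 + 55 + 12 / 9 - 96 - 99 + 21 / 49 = 32794 / 63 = 520.54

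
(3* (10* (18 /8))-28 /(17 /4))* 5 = 304.56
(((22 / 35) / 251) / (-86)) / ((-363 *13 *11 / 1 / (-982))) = -982 / 1782625845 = -0.00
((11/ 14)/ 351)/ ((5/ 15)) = 0.01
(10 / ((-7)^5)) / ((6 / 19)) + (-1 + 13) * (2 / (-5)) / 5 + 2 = 1.04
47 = 47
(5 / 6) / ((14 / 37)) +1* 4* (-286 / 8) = -140.80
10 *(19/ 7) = 190/ 7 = 27.14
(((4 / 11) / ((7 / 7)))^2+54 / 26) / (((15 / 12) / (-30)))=-83400 / 1573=-53.02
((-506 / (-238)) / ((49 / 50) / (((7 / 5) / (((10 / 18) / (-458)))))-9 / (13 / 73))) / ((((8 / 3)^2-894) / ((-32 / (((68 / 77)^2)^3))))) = -139729251750361119 / 43668819153679858496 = -0.00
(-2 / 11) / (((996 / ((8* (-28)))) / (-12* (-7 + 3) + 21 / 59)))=106512 / 53867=1.98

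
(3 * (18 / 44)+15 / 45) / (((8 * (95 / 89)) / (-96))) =-18334 / 1045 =-17.54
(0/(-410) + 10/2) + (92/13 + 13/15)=2524/195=12.94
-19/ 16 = -1.19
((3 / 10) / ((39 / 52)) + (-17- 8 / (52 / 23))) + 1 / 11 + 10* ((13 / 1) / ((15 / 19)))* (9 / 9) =310208 / 2145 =144.62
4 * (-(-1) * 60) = 240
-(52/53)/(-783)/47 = 52/1950453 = 0.00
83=83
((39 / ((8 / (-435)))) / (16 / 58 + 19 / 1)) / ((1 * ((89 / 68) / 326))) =-104868495 / 3827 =-27402.27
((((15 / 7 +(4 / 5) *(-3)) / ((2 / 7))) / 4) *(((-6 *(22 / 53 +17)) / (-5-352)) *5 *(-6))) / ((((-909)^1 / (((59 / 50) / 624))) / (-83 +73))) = 0.00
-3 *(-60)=180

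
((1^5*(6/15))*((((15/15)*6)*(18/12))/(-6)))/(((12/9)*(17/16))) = -36/85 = -0.42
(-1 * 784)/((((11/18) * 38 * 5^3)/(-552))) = 3894912/26125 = 149.09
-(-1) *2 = 2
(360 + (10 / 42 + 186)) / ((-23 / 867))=-3315119 / 161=-20590.80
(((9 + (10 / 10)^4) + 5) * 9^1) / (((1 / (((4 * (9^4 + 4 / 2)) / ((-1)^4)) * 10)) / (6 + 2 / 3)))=236268000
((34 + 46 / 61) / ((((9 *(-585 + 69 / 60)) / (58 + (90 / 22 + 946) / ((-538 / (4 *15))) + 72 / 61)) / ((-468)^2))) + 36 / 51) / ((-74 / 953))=-70574154134045576754 / 80869835711687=-872688.23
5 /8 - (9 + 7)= -123 /8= -15.38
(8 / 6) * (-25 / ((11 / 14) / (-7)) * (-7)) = -68600 / 33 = -2078.79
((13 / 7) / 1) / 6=0.31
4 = 4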